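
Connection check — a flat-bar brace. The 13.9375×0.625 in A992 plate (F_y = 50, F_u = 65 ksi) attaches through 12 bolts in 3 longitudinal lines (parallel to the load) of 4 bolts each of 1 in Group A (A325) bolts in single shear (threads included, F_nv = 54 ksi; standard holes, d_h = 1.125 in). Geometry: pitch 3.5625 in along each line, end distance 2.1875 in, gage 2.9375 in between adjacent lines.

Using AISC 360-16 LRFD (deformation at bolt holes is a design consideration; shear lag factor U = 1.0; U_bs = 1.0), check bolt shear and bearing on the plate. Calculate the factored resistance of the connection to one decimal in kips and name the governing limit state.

381.7 kips (bolt shear governs)

Bolt shear: A_b = π(1)²/4 = 0.7854 in². φR_n = 0.75 × 54 × 0.7854 × 12 × 1 = 381.7 kips.
Bearing (0.625 in plate, F_u = 65 ksi): end bolts L_c = 2.1875 − 1.125/2 = 1.625, R_n = min(1.2×1.625×0.625×65, 2.4×1×0.625×65) = 79.219 kips/bolt; interior L_c = 3.5625 − 1.125 = 2.4375, R_n = 97.5 kips/bolt. φR_n = 0.75 × (3×79.219 + 9×97.5) = 836.4 kips.
Governing: min(381.7, 836.4) = 381.7 kips → bolt shear.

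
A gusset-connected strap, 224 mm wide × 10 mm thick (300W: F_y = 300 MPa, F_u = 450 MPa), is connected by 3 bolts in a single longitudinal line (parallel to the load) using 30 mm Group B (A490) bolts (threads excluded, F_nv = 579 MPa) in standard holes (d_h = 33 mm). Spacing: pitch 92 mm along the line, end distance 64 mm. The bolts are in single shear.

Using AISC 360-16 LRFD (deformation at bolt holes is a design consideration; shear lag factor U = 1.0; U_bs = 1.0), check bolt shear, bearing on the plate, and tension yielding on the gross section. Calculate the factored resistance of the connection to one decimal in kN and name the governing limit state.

Bolt shear: A_b = π(30)²/4 = 706.86 mm². φR_n = 0.75 × 579 × 706.86 × 3 × 1 = 920.9 kN.
Bearing (10 mm plate, F_u = 450 MPa): end bolts L_c = 64 − 33/2 = 47.5, R_n = min(1.2×47.5×10×450, 2.4×30×10×450) = 256.5 kN/bolt; interior L_c = 92 − 33 = 59, R_n = 318.6 kN/bolt. φR_n = 0.75 × (1×256.5 + 2×318.6) = 670.3 kN.
Tension yield (gross): A_g = 224×10 = 2240 mm². φR_n = 0.90 × 300 × 2240 = 604.8 kN.
Governing: min(920.9, 670.3, 604.8) = 604.8 kN → gross-section yield.

604.8 kN (gross-section yield governs)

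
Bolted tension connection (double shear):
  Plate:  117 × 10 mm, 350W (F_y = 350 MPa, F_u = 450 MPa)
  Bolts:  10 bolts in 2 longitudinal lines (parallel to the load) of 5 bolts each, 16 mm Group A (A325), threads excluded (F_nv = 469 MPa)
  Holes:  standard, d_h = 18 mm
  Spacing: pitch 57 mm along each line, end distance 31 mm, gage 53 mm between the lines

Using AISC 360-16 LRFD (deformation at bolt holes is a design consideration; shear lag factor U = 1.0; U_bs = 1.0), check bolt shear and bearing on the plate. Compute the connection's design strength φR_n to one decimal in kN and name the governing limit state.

1215.0 kN (bearing governs)

Bolt shear: A_b = π(16)²/4 = 201.06 mm². φR_n = 0.75 × 469 × 201.06 × 10 × 2 = 1414.5 kN.
Bearing (10 mm plate, F_u = 450 MPa): end bolts L_c = 31 − 18/2 = 22, R_n = min(1.2×22×10×450, 2.4×16×10×450) = 118.8 kN/bolt; interior L_c = 57 − 18 = 39, R_n = 172.8 kN/bolt. φR_n = 0.75 × (2×118.8 + 8×172.8) = 1215.0 kN.
Governing: min(1414.5, 1215.0) = 1215.0 kN → bearing.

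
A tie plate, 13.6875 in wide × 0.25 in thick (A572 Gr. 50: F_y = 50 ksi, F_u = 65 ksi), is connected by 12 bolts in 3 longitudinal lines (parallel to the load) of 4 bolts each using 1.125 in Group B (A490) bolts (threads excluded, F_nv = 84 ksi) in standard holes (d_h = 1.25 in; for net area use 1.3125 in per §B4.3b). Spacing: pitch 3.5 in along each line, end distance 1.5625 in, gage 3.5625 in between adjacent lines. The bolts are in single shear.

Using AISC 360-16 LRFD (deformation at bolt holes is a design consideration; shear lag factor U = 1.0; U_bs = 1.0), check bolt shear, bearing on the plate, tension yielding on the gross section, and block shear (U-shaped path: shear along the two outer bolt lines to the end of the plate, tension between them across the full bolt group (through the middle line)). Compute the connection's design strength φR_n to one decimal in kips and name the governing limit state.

154.0 kips (gross-section yield governs)

Bolt shear: A_b = π(1.125)²/4 = 0.99402 in². φR_n = 0.75 × 84 × 0.99402 × 12 × 1 = 751.5 kips.
Bearing (0.25 in plate, F_u = 65 ksi): end bolts L_c = 1.5625 − 1.25/2 = 0.9375, R_n = min(1.2×0.9375×0.25×65, 2.4×1.125×0.25×65) = 18.281 kips/bolt; interior L_c = 3.5 − 1.25 = 2.25, R_n = 43.875 kips/bolt. φR_n = 0.75 × (3×18.281 + 9×43.875) = 337.3 kips.
Tension yield (gross): A_g = 13.6875×0.25 = 3.4219 in². φR_n = 0.90 × 50 × 3.4219 = 154.0 kips.
Block shear: shear path 2×[1.5625+3×3.5] = 2×12.0625 in, A_gv = 6.0313, A_nv = 2×(12.0625 − 3.5×1.3125)×0.25 = 3.7344 in²; tension across gage: (7.125 − 2×1.3125)×0.25 = 1.125 in². R_n = min(0.6×65×3.7344, 0.6×50×6.0313) + 1.0×65×1.125 = min(145.64, 180.94) + 73.125 = 218.77 kips. φR_n = 0.75 × 218.77 = 164.1 kips.
Governing: min(751.5, 337.3, 154.0, 164.1) = 154.0 kips → gross-section yield.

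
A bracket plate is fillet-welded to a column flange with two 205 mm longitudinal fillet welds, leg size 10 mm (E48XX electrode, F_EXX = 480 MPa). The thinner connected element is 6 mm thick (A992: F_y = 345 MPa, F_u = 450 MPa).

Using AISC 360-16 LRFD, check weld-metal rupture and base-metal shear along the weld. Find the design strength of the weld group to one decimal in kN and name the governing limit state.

Weld metal: throat = 0.707×10 = 7.07 mm, L = 2×205 = 410 mm. φR_n = 0.75 × 0.6 × 480 × 7.07 × 410 = 626.1 kN.
Base metal shear (6 mm plate): yield φR_n = 1.0×0.6×345×6×410 = 509.2 kN; rupture φR_n = 0.75×0.6×450×6×410 = 498.2 kN; take 498.2 kN (rupture).
Governing: min(626.1, 498.2) = 498.2 kN → base-metal shear.

498.2 kN (base-metal shear governs)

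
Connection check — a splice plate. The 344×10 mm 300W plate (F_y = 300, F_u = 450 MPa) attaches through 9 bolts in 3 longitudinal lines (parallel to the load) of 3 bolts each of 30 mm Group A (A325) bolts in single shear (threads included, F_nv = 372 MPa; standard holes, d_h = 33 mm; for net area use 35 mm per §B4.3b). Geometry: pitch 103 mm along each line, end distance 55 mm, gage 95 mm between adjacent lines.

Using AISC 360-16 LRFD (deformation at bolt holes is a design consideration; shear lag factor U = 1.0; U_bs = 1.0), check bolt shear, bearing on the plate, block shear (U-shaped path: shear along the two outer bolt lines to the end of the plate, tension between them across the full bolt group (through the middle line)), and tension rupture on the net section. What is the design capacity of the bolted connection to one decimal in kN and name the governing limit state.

806.6 kN (net-section rupture governs)

Bolt shear: A_b = π(30)²/4 = 706.86 mm². φR_n = 0.75 × 372 × 706.86 × 9 × 1 = 1774.9 kN.
Bearing (10 mm plate, F_u = 450 MPa): end bolts L_c = 55 − 33/2 = 38.5, R_n = min(1.2×38.5×10×450, 2.4×30×10×450) = 207.9 kN/bolt; interior L_c = 103 − 33 = 70, R_n = 324 kN/bolt. φR_n = 0.75 × (3×207.9 + 6×324) = 1925.8 kN.
Block shear: shear path 2×[55+2×103] = 2×261 mm, A_gv = 5220, A_nv = 2×(261 − 2.5×35)×10 = 3470 mm²; tension across gage: (190 − 2×35)×10 = 1200 mm². R_n = min(0.6×450×3470, 0.6×300×5220) + 1.0×450×1200 = min(936.9, 939.6) + 540 = 1476.9 kN. φR_n = 0.75 × 1476.9 = 1107.7 kN.
Tension rupture (net): A_n = (344 − 3×35)×10 = 2390 mm² (U = 1.0, A_e = A_n). φR_n = 0.75 × 450 × 2390 = 806.6 kN.
Governing: min(1774.9, 1925.8, 1107.7, 806.6) = 806.6 kN → net-section rupture.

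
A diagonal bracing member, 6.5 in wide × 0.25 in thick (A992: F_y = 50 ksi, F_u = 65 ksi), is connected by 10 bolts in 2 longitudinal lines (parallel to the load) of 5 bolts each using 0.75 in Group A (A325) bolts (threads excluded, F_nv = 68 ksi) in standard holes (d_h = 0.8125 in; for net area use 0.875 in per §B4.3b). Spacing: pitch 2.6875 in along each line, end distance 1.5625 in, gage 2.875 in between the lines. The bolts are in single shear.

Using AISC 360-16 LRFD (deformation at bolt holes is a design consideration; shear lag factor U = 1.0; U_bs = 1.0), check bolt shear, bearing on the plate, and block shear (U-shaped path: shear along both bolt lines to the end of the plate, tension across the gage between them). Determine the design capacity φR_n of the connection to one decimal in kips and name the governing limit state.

146.9 kips (block shear governs)

Bolt shear: A_b = π(0.75)²/4 = 0.44179 in². φR_n = 0.75 × 68 × 0.44179 × 10 × 1 = 225.3 kips.
Bearing (0.25 in plate, F_u = 65 ksi): end bolts L_c = 1.5625 − 0.8125/2 = 1.15625, R_n = min(1.2×1.15625×0.25×65, 2.4×0.75×0.25×65) = 22.547 kips/bolt; interior L_c = 2.6875 − 0.8125 = 1.875, R_n = 29.25 kips/bolt. φR_n = 0.75 × (2×22.547 + 8×29.25) = 209.3 kips.
Block shear: shear path 2×[1.5625+4×2.6875] = 2×12.3125 in, A_gv = 6.1563, A_nv = 2×(12.3125 − 4.5×0.875)×0.25 = 4.1875 in²; tension across gage: (2.875 − 1×0.875)×0.25 = 0.5 in². R_n = min(0.6×65×4.1875, 0.6×50×6.1563) + 1.0×65×0.5 = min(163.31, 184.69) + 32.5 = 195.81 kips. φR_n = 0.75 × 195.81 = 146.9 kips.
Governing: min(225.3, 209.3, 146.9) = 146.9 kips → block shear.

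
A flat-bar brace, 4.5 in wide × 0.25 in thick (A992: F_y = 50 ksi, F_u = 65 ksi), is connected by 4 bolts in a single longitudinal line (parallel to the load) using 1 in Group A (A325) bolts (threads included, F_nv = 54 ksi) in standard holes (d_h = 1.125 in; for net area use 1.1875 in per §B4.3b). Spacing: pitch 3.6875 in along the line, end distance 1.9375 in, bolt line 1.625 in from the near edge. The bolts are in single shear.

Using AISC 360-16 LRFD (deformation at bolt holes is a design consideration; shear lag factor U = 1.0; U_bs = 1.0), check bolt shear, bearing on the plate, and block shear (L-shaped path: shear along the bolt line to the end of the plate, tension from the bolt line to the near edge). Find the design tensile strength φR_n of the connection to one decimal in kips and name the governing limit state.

77.2 kips (block shear governs)

Bolt shear: A_b = π(1)²/4 = 0.7854 in². φR_n = 0.75 × 54 × 0.7854 × 4 × 1 = 127.2 kips.
Bearing (0.25 in plate, F_u = 65 ksi): end bolts L_c = 1.9375 − 1.125/2 = 1.375, R_n = min(1.2×1.375×0.25×65, 2.4×1×0.25×65) = 26.813 kips/bolt; interior L_c = 3.6875 − 1.125 = 2.5625, R_n = 39 kips/bolt. φR_n = 0.75 × (1×26.813 + 3×39) = 107.9 kips.
Block shear: shear path 1×[1.9375+3×3.6875] = 1×13 in, A_gv = 3.25, A_nv = 1×(13 − 3.5×1.1875)×0.25 = 2.2109 in²; tension to near edge: (1.625 − 0.5×1.1875)×0.25 = 0.25781 in². R_n = min(0.6×65×2.2109, 0.6×50×3.25) + 1.0×65×0.25781 = min(86.225, 97.5) + 16.758 = 102.98 kips. φR_n = 0.75 × 102.98 = 77.2 kips.
Governing: min(127.2, 107.9, 77.2) = 77.2 kips → block shear.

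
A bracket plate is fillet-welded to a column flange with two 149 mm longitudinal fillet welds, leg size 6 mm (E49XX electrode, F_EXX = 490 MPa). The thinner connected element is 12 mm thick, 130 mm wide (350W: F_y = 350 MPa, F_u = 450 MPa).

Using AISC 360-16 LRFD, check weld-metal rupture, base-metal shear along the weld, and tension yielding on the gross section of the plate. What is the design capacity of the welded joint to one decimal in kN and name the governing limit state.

278.7 kN (weld metal governs)

Weld metal: throat = 0.707×6 = 4.242 mm, L = 2×149 = 298 mm. φR_n = 0.75 × 0.6 × 490 × 4.242 × 298 = 278.7 kN.
Base metal shear (12 mm plate): yield φR_n = 1.0×0.6×350×12×298 = 751.0 kN; rupture φR_n = 0.75×0.6×450×12×298 = 724.1 kN; take 724.1 kN (rupture).
Tension yield (gross): A_g = 130×12 = 1560 mm². φR_n = 0.90 × 350 × 1560 = 491.4 kN.
Governing: min(278.7, 724.1, 491.4) = 278.7 kN → weld metal.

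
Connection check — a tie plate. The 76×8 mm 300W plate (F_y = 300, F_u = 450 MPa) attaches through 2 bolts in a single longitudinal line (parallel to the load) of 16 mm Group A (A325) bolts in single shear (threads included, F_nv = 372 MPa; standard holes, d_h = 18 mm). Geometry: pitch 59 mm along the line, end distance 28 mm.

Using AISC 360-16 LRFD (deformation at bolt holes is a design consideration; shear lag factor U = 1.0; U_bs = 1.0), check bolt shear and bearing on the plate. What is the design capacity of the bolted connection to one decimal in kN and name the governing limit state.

112.2 kN (bolt shear governs)

Bolt shear: A_b = π(16)²/4 = 201.06 mm². φR_n = 0.75 × 372 × 201.06 × 2 × 1 = 112.2 kN.
Bearing (8 mm plate, F_u = 450 MPa): end bolts L_c = 28 − 18/2 = 19, R_n = min(1.2×19×8×450, 2.4×16×8×450) = 82.08 kN/bolt; interior L_c = 59 − 18 = 41, R_n = 138.24 kN/bolt. φR_n = 0.75 × (1×82.08 + 1×138.24) = 165.2 kN.
Governing: min(112.2, 165.2) = 112.2 kN → bolt shear.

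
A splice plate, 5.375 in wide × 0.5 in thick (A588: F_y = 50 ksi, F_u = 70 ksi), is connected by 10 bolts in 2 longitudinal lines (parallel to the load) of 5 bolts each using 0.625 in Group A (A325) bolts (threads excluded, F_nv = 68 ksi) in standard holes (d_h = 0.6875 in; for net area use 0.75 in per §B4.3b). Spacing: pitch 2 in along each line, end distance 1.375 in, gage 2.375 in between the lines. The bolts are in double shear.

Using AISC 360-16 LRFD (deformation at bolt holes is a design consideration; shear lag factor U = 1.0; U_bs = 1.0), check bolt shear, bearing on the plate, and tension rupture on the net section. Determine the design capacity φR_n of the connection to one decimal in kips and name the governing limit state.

101.7 kips (net-section rupture governs)

Bolt shear: A_b = π(0.625)²/4 = 0.3068 in². φR_n = 0.75 × 68 × 0.3068 × 10 × 2 = 312.9 kips.
Bearing (0.5 in plate, F_u = 70 ksi): end bolts L_c = 1.375 − 0.6875/2 = 1.03125, R_n = min(1.2×1.03125×0.5×70, 2.4×0.625×0.5×70) = 43.313 kips/bolt; interior L_c = 2 − 0.6875 = 1.3125, R_n = 52.5 kips/bolt. φR_n = 0.75 × (2×43.313 + 8×52.5) = 380.0 kips.
Tension rupture (net): A_n = (5.375 − 2×0.75)×0.5 = 1.9375 in² (U = 1.0, A_e = A_n). φR_n = 0.75 × 70 × 1.9375 = 101.7 kips.
Governing: min(312.9, 380.0, 101.7) = 101.7 kips → net-section rupture.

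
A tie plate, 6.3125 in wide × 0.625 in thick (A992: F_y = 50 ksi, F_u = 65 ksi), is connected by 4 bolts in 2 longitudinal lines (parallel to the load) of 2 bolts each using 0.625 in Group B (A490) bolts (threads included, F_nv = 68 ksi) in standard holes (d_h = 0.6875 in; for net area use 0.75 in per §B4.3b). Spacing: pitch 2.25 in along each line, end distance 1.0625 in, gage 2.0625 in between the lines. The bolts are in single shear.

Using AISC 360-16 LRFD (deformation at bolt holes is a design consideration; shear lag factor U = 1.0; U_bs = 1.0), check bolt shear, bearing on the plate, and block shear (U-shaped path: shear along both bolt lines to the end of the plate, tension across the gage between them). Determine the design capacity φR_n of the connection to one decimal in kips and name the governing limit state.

Bolt shear: A_b = π(0.625)²/4 = 0.3068 in². φR_n = 0.75 × 68 × 0.3068 × 4 × 1 = 62.6 kips.
Bearing (0.625 in plate, F_u = 65 ksi): end bolts L_c = 1.0625 − 0.6875/2 = 0.71875, R_n = min(1.2×0.71875×0.625×65, 2.4×0.625×0.625×65) = 35.039 kips/bolt; interior L_c = 2.25 − 0.6875 = 1.5625, R_n = 60.938 kips/bolt. φR_n = 0.75 × (2×35.039 + 2×60.938) = 144.0 kips.
Block shear: shear path 2×[1.0625+1×2.25] = 2×3.3125 in, A_gv = 4.1406, A_nv = 2×(3.3125 − 1.5×0.75)×0.625 = 2.7344 in²; tension across gage: (2.0625 − 1×0.75)×0.625 = 0.82031 in². R_n = min(0.6×65×2.7344, 0.6×50×4.1406) + 1.0×65×0.82031 = min(106.64, 124.22) + 53.32 = 159.96 kips. φR_n = 0.75 × 159.96 = 120.0 kips.
Governing: min(62.6, 144.0, 120.0) = 62.6 kips → bolt shear.

62.6 kips (bolt shear governs)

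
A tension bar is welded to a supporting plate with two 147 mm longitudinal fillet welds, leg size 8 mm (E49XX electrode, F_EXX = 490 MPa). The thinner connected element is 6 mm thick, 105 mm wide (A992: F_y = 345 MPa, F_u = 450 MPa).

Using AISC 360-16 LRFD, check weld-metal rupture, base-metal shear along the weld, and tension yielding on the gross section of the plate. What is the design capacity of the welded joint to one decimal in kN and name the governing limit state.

Weld metal: throat = 0.707×8 = 5.656 mm, L = 2×147 = 294 mm. φR_n = 0.75 × 0.6 × 490 × 5.656 × 294 = 366.7 kN.
Base metal shear (6 mm plate): yield φR_n = 1.0×0.6×345×6×294 = 365.1 kN; rupture φR_n = 0.75×0.6×450×6×294 = 357.2 kN; take 357.2 kN (rupture).
Tension yield (gross): A_g = 105×6 = 630 mm². φR_n = 0.90 × 345 × 630 = 195.6 kN.
Governing: min(366.7, 357.2, 195.6) = 195.6 kN → gross-section yield.

195.6 kN (gross-section yield governs)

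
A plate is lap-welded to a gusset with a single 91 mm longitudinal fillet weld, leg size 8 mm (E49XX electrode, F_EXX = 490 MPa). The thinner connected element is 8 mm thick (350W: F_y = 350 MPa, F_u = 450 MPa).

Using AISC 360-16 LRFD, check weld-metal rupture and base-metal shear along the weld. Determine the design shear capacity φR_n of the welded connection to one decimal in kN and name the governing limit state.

Weld metal: throat = 0.707×8 = 5.656 mm, L = 91 mm. φR_n = 0.75 × 0.6 × 490 × 5.656 × 91 = 113.5 kN.
Base metal shear (8 mm plate): yield φR_n = 1.0×0.6×350×8×91 = 152.9 kN; rupture φR_n = 0.75×0.6×450×8×91 = 147.4 kN; take 147.4 kN (rupture).
Governing: min(113.5, 147.4) = 113.5 kN → weld metal.

113.5 kN (weld metal governs)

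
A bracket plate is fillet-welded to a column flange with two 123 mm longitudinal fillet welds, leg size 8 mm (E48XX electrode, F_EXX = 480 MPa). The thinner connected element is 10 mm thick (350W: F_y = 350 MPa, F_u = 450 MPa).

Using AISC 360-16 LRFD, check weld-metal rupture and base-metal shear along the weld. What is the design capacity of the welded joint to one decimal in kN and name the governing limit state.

300.5 kN (weld metal governs)

Weld metal: throat = 0.707×8 = 5.656 mm, L = 2×123 = 246 mm. φR_n = 0.75 × 0.6 × 480 × 5.656 × 246 = 300.5 kN.
Base metal shear (10 mm plate): yield φR_n = 1.0×0.6×350×10×246 = 516.6 kN; rupture φR_n = 0.75×0.6×450×10×246 = 498.2 kN; take 498.2 kN (rupture).
Governing: min(300.5, 498.2) = 300.5 kN → weld metal.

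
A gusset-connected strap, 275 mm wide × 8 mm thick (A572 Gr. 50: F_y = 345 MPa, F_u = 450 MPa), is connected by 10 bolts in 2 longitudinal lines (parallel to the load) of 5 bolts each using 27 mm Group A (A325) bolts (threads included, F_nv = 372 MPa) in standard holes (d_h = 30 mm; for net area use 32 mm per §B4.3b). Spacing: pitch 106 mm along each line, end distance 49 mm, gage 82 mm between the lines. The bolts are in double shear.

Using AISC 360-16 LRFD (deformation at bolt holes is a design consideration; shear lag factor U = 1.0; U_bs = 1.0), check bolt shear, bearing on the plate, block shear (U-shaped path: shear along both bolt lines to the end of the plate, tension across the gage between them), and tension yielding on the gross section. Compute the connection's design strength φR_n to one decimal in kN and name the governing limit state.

683.1 kN (gross-section yield governs)

Bolt shear: A_b = π(27)²/4 = 572.56 mm². φR_n = 0.75 × 372 × 572.56 × 10 × 2 = 3194.9 kN.
Bearing (8 mm plate, F_u = 450 MPa): end bolts L_c = 49 − 30/2 = 34, R_n = min(1.2×34×8×450, 2.4×27×8×450) = 146.88 kN/bolt; interior L_c = 106 − 30 = 76, R_n = 233.28 kN/bolt. φR_n = 0.75 × (2×146.88 + 8×233.28) = 1620.0 kN.
Block shear: shear path 2×[49+4×106] = 2×473 mm, A_gv = 7568, A_nv = 2×(473 − 4.5×32)×8 = 5264 mm²; tension across gage: (82 − 1×32)×8 = 400 mm². R_n = min(0.6×450×5264, 0.6×345×7568) + 1.0×450×400 = min(1421.3, 1566.6) + 180 = 1601.3 kN. φR_n = 0.75 × 1601.3 = 1201.0 kN.
Tension yield (gross): A_g = 275×8 = 2200 mm². φR_n = 0.90 × 345 × 2200 = 683.1 kN.
Governing: min(3194.9, 1620.0, 1201.0, 683.1) = 683.1 kN → gross-section yield.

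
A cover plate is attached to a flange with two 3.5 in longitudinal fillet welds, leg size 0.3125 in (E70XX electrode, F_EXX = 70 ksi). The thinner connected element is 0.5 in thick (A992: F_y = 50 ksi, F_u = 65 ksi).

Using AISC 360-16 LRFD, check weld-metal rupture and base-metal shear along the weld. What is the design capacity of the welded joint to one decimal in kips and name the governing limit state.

Weld metal: throat = 0.707×0.3125 = 0.22094 in, L = 2×3.5 = 7 in. φR_n = 0.75 × 0.6 × 70 × 0.22094 × 7 = 48.7 kips.
Base metal shear (0.5 in plate): yield φR_n = 1.0×0.6×50×0.5×7 = 105.0 kips; rupture φR_n = 0.75×0.6×65×0.5×7 = 102.4 kips; take 102.4 kips (rupture).
Governing: min(48.7, 102.4) = 48.7 kips → weld metal.

48.7 kips (weld metal governs)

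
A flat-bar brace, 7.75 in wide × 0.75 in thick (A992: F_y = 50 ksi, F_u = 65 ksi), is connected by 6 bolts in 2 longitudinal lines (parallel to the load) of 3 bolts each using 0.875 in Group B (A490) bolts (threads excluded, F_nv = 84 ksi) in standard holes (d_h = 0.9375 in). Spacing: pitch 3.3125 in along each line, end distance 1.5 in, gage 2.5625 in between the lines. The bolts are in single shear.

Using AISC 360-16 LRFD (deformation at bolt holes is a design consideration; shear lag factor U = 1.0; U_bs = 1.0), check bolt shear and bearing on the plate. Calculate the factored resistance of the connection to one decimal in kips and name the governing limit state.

227.3 kips (bolt shear governs)

Bolt shear: A_b = π(0.875)²/4 = 0.60132 in². φR_n = 0.75 × 84 × 0.60132 × 6 × 1 = 227.3 kips.
Bearing (0.75 in plate, F_u = 65 ksi): end bolts L_c = 1.5 − 0.9375/2 = 1.03125, R_n = min(1.2×1.03125×0.75×65, 2.4×0.875×0.75×65) = 60.328 kips/bolt; interior L_c = 3.3125 − 0.9375 = 2.375, R_n = 102.38 kips/bolt. φR_n = 0.75 × (2×60.328 + 4×102.38) = 397.6 kips.
Governing: min(227.3, 397.6) = 227.3 kips → bolt shear.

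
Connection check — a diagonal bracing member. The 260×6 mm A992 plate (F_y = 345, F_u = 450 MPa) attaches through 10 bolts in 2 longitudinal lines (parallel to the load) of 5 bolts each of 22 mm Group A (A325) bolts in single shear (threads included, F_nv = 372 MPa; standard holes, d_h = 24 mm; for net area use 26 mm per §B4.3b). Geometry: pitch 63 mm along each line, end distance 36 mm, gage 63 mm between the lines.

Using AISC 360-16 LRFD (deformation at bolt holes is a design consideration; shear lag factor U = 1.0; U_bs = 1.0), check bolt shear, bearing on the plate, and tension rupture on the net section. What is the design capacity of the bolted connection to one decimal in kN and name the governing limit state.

421.2 kN (net-section rupture governs)

Bolt shear: A_b = π(22)²/4 = 380.13 mm². φR_n = 0.75 × 372 × 380.13 × 10 × 1 = 1060.6 kN.
Bearing (6 mm plate, F_u = 450 MPa): end bolts L_c = 36 − 24/2 = 24, R_n = min(1.2×24×6×450, 2.4×22×6×450) = 77.76 kN/bolt; interior L_c = 63 − 24 = 39, R_n = 126.36 kN/bolt. φR_n = 0.75 × (2×77.76 + 8×126.36) = 874.8 kN.
Tension rupture (net): A_n = (260 − 2×26)×6 = 1248 mm² (U = 1.0, A_e = A_n). φR_n = 0.75 × 450 × 1248 = 421.2 kN.
Governing: min(1060.6, 874.8, 421.2) = 421.2 kN → net-section rupture.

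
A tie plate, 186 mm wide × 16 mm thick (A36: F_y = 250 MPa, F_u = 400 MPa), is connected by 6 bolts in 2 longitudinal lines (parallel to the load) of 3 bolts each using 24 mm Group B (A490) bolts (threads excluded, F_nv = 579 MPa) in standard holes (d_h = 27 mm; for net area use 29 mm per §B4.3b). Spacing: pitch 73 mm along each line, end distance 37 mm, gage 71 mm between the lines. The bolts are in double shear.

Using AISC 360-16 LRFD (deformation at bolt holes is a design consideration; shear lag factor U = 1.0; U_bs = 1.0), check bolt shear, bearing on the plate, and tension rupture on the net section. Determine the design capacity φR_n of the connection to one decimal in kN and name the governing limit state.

Bolt shear: A_b = π(24)²/4 = 452.39 mm². φR_n = 0.75 × 579 × 452.39 × 6 × 2 = 2357.4 kN.
Bearing (16 mm plate, F_u = 400 MPa): end bolts L_c = 37 − 27/2 = 23.5, R_n = min(1.2×23.5×16×400, 2.4×24×16×400) = 180.48 kN/bolt; interior L_c = 73 − 27 = 46, R_n = 353.28 kN/bolt. φR_n = 0.75 × (2×180.48 + 4×353.28) = 1330.6 kN.
Tension rupture (net): A_n = (186 − 2×29)×16 = 2048 mm² (U = 1.0, A_e = A_n). φR_n = 0.75 × 400 × 2048 = 614.4 kN.
Governing: min(2357.4, 1330.6, 614.4) = 614.4 kN → net-section rupture.

614.4 kN (net-section rupture governs)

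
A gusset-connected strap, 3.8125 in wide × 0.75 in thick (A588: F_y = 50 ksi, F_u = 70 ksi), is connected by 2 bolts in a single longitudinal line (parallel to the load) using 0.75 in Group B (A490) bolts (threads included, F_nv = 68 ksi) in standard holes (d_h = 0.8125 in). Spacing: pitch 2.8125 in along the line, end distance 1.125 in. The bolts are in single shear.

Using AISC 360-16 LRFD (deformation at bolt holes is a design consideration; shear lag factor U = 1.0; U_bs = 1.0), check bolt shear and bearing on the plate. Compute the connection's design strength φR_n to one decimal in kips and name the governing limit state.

45.1 kips (bolt shear governs)

Bolt shear: A_b = π(0.75)²/4 = 0.44179 in². φR_n = 0.75 × 68 × 0.44179 × 2 × 1 = 45.1 kips.
Bearing (0.75 in plate, F_u = 70 ksi): end bolts L_c = 1.125 − 0.8125/2 = 0.71875, R_n = min(1.2×0.71875×0.75×70, 2.4×0.75×0.75×70) = 45.281 kips/bolt; interior L_c = 2.8125 − 0.8125 = 2, R_n = 94.5 kips/bolt. φR_n = 0.75 × (1×45.281 + 1×94.5) = 104.8 kips.
Governing: min(45.1, 104.8) = 45.1 kips → bolt shear.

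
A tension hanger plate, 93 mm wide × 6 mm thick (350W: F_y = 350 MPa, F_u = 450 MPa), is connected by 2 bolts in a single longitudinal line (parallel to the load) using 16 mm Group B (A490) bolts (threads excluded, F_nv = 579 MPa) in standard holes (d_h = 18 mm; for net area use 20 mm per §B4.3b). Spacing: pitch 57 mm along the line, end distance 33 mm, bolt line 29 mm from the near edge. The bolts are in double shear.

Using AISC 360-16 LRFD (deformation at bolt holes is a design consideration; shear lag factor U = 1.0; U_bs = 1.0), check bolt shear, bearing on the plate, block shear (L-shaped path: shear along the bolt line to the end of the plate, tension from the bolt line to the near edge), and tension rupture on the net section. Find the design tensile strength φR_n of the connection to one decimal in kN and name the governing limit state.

Bolt shear: A_b = π(16)²/4 = 201.06 mm². φR_n = 0.75 × 579 × 201.06 × 2 × 2 = 349.2 kN.
Bearing (6 mm plate, F_u = 450 MPa): end bolts L_c = 33 − 18/2 = 24, R_n = min(1.2×24×6×450, 2.4×16×6×450) = 77.76 kN/bolt; interior L_c = 57 − 18 = 39, R_n = 103.68 kN/bolt. φR_n = 0.75 × (1×77.76 + 1×103.68) = 136.1 kN.
Block shear: shear path 1×[33+1×57] = 1×90 mm, A_gv = 540, A_nv = 1×(90 − 1.5×20)×6 = 360 mm²; tension to near edge: (29 − 0.5×20)×6 = 114 mm². R_n = min(0.6×450×360, 0.6×350×540) + 1.0×450×114 = min(97.2, 113.4) + 51.3 = 148.5 kN. φR_n = 0.75 × 148.5 = 111.4 kN.
Tension rupture (net): A_n = (93 − 1×20)×6 = 438 mm² (U = 1.0, A_e = A_n). φR_n = 0.75 × 450 × 438 = 147.8 kN.
Governing: min(349.2, 136.1, 111.4, 147.8) = 111.4 kN → block shear.

111.4 kN (block shear governs)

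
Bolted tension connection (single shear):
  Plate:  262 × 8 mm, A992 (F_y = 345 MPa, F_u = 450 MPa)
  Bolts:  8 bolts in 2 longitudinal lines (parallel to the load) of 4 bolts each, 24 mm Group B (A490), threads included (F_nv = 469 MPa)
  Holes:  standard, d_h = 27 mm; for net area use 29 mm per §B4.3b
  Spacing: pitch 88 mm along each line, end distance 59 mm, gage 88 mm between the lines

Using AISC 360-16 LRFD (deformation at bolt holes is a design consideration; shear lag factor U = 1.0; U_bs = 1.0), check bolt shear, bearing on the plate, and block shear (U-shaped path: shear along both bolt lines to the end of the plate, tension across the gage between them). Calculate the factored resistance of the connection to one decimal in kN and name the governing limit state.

Bolt shear: A_b = π(24)²/4 = 452.39 mm². φR_n = 0.75 × 469 × 452.39 × 8 × 1 = 1273.0 kN.
Bearing (8 mm plate, F_u = 450 MPa): end bolts L_c = 59 − 27/2 = 45.5, R_n = min(1.2×45.5×8×450, 2.4×24×8×450) = 196.56 kN/bolt; interior L_c = 88 − 27 = 61, R_n = 207.36 kN/bolt. φR_n = 0.75 × (2×196.56 + 6×207.36) = 1228.0 kN.
Block shear: shear path 2×[59+3×88] = 2×323 mm, A_gv = 5168, A_nv = 2×(323 − 3.5×29)×8 = 3544 mm²; tension across gage: (88 − 1×29)×8 = 472 mm². R_n = min(0.6×450×3544, 0.6×345×5168) + 1.0×450×472 = min(956.88, 1069.8) + 212.4 = 1169.3 kN. φR_n = 0.75 × 1169.3 = 877.0 kN.
Governing: min(1273.0, 1228.0, 877.0) = 877.0 kN → block shear.

877.0 kN (block shear governs)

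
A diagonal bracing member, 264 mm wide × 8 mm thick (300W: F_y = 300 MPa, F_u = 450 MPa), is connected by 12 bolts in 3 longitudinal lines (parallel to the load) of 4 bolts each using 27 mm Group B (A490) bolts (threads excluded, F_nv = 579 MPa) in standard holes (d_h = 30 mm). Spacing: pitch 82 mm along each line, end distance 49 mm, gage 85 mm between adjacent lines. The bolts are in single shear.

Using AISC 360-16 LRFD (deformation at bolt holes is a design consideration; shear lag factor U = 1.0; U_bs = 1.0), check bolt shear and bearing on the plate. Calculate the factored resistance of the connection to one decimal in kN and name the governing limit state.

1846.8 kN (bearing governs)

Bolt shear: A_b = π(27)²/4 = 572.56 mm². φR_n = 0.75 × 579 × 572.56 × 12 × 1 = 2983.6 kN.
Bearing (8 mm plate, F_u = 450 MPa): end bolts L_c = 49 − 30/2 = 34, R_n = min(1.2×34×8×450, 2.4×27×8×450) = 146.88 kN/bolt; interior L_c = 82 − 30 = 52, R_n = 224.64 kN/bolt. φR_n = 0.75 × (3×146.88 + 9×224.64) = 1846.8 kN.
Governing: min(2983.6, 1846.8) = 1846.8 kN → bearing.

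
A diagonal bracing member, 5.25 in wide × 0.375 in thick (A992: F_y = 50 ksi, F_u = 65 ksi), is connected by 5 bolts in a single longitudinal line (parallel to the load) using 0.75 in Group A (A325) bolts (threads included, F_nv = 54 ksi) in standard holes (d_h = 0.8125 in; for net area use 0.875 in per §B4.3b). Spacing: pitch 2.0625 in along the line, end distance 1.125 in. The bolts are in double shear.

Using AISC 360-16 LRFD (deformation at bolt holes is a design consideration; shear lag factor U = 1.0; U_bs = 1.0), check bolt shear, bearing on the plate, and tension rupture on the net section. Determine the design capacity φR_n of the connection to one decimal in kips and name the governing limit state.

Bolt shear: A_b = π(0.75)²/4 = 0.44179 in². φR_n = 0.75 × 54 × 0.44179 × 5 × 2 = 178.9 kips.
Bearing (0.375 in plate, F_u = 65 ksi): end bolts L_c = 1.125 − 0.8125/2 = 0.71875, R_n = min(1.2×0.71875×0.375×65, 2.4×0.75×0.375×65) = 21.023 kips/bolt; interior L_c = 2.0625 − 0.8125 = 1.25, R_n = 36.563 kips/bolt. φR_n = 0.75 × (1×21.023 + 4×36.563) = 125.5 kips.
Tension rupture (net): A_n = (5.25 − 1×0.875)×0.375 = 1.6406 in² (U = 1.0, A_e = A_n). φR_n = 0.75 × 65 × 1.6406 = 80.0 kips.
Governing: min(178.9, 125.5, 80.0) = 80.0 kips → net-section rupture.

80.0 kips (net-section rupture governs)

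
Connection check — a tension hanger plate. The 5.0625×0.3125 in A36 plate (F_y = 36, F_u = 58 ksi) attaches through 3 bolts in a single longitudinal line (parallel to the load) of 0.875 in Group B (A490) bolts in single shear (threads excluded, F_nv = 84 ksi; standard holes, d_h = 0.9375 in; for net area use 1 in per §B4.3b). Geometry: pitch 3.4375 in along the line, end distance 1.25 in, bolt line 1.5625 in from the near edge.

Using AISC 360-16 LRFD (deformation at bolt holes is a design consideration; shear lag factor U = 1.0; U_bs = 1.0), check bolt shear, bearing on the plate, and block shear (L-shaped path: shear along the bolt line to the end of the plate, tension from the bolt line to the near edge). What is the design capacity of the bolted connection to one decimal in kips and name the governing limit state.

55.6 kips (block shear governs)

Bolt shear: A_b = π(0.875)²/4 = 0.60132 in². φR_n = 0.75 × 84 × 0.60132 × 3 × 1 = 113.6 kips.
Bearing (0.3125 in plate, F_u = 58 ksi): end bolts L_c = 1.25 − 0.9375/2 = 0.78125, R_n = min(1.2×0.78125×0.3125×58, 2.4×0.875×0.3125×58) = 16.992 kips/bolt; interior L_c = 3.4375 − 0.9375 = 2.5, R_n = 38.063 kips/bolt. φR_n = 0.75 × (1×16.992 + 2×38.063) = 69.8 kips.
Block shear: shear path 1×[1.25+2×3.4375] = 1×8.125 in, A_gv = 2.5391, A_nv = 1×(8.125 − 2.5×1)×0.3125 = 1.7578 in²; tension to near edge: (1.5625 − 0.5×1)×0.3125 = 0.33203 in². R_n = min(0.6×58×1.7578, 0.6×36×2.5391) + 1.0×58×0.33203 = min(61.171, 54.845) + 19.258 = 74.103 kips. φR_n = 0.75 × 74.103 = 55.6 kips.
Governing: min(113.6, 69.8, 55.6) = 55.6 kips → block shear.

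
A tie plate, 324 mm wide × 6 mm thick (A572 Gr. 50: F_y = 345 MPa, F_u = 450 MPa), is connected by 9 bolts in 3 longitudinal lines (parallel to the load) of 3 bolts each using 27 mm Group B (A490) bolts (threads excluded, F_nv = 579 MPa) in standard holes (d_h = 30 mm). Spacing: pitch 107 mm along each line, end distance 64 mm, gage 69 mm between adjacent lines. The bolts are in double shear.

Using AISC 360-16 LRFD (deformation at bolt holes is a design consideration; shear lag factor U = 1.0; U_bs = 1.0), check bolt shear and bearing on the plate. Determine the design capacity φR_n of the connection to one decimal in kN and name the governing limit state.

Bolt shear: A_b = π(27)²/4 = 572.56 mm². φR_n = 0.75 × 579 × 572.56 × 9 × 2 = 4475.4 kN.
Bearing (6 mm plate, F_u = 450 MPa): end bolts L_c = 64 − 30/2 = 49, R_n = min(1.2×49×6×450, 2.4×27×6×450) = 158.76 kN/bolt; interior L_c = 107 − 30 = 77, R_n = 174.96 kN/bolt. φR_n = 0.75 × (3×158.76 + 6×174.96) = 1144.5 kN.
Governing: min(4475.4, 1144.5) = 1144.5 kN → bearing.

1144.5 kN (bearing governs)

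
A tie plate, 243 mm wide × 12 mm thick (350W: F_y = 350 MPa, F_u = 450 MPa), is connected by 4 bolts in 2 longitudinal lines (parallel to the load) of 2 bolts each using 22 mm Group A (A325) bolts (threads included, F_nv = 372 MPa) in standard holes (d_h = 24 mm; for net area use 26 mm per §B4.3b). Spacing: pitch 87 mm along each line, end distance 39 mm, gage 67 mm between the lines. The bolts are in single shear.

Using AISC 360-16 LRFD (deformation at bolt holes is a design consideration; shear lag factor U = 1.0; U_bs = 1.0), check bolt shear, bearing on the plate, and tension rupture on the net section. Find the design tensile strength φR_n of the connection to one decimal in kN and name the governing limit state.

424.2 kN (bolt shear governs)

Bolt shear: A_b = π(22)²/4 = 380.13 mm². φR_n = 0.75 × 372 × 380.13 × 4 × 1 = 424.2 kN.
Bearing (12 mm plate, F_u = 450 MPa): end bolts L_c = 39 − 24/2 = 27, R_n = min(1.2×27×12×450, 2.4×22×12×450) = 174.96 kN/bolt; interior L_c = 87 − 24 = 63, R_n = 285.12 kN/bolt. φR_n = 0.75 × (2×174.96 + 2×285.12) = 690.1 kN.
Tension rupture (net): A_n = (243 − 2×26)×12 = 2292 mm² (U = 1.0, A_e = A_n). φR_n = 0.75 × 450 × 2292 = 773.6 kN.
Governing: min(424.2, 690.1, 773.6) = 424.2 kN → bolt shear.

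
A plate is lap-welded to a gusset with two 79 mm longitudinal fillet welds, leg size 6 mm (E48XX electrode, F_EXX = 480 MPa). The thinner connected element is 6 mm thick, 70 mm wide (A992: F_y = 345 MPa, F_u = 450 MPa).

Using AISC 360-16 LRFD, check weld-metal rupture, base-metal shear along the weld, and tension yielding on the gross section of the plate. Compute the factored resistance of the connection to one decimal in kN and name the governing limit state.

130.4 kN (gross-section yield governs)

Weld metal: throat = 0.707×6 = 4.242 mm, L = 2×79 = 158 mm. φR_n = 0.75 × 0.6 × 480 × 4.242 × 158 = 144.8 kN.
Base metal shear (6 mm plate): yield φR_n = 1.0×0.6×345×6×158 = 196.2 kN; rupture φR_n = 0.75×0.6×450×6×158 = 192.0 kN; take 192.0 kN (rupture).
Tension yield (gross): A_g = 70×6 = 420 mm². φR_n = 0.90 × 345 × 420 = 130.4 kN.
Governing: min(144.8, 192.0, 130.4) = 130.4 kN → gross-section yield.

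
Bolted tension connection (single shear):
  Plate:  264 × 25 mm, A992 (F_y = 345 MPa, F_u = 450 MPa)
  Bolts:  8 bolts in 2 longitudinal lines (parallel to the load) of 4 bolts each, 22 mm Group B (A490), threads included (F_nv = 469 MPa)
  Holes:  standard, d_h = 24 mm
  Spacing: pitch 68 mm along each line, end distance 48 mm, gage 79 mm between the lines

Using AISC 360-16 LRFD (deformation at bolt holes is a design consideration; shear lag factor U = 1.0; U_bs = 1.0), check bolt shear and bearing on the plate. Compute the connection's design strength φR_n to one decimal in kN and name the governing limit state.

1069.7 kN (bolt shear governs)

Bolt shear: A_b = π(22)²/4 = 380.13 mm². φR_n = 0.75 × 469 × 380.13 × 8 × 1 = 1069.7 kN.
Bearing (25 mm plate, F_u = 450 MPa): end bolts L_c = 48 − 24/2 = 36, R_n = min(1.2×36×25×450, 2.4×22×25×450) = 486 kN/bolt; interior L_c = 68 − 24 = 44, R_n = 594 kN/bolt. φR_n = 0.75 × (2×486 + 6×594) = 3402.0 kN.
Governing: min(1069.7, 3402.0) = 1069.7 kN → bolt shear.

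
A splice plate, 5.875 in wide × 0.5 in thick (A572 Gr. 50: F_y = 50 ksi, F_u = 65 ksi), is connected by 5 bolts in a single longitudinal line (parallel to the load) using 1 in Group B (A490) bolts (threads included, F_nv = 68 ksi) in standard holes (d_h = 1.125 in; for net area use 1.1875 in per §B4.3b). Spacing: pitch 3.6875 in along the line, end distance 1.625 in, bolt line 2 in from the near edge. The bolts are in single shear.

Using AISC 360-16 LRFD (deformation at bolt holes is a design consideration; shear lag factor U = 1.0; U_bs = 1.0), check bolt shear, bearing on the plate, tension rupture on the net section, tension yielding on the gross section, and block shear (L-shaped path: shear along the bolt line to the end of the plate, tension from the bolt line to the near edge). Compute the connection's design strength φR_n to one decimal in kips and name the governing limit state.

114.3 kips (net-section rupture governs)

Bolt shear: A_b = π(1)²/4 = 0.7854 in². φR_n = 0.75 × 68 × 0.7854 × 5 × 1 = 200.3 kips.
Bearing (0.5 in plate, F_u = 65 ksi): end bolts L_c = 1.625 − 1.125/2 = 1.0625, R_n = min(1.2×1.0625×0.5×65, 2.4×1×0.5×65) = 41.438 kips/bolt; interior L_c = 3.6875 − 1.125 = 2.5625, R_n = 78 kips/bolt. φR_n = 0.75 × (1×41.438 + 4×78) = 265.1 kips.
Tension rupture (net): A_n = (5.875 − 1×1.1875)×0.5 = 2.3438 in² (U = 1.0, A_e = A_n). φR_n = 0.75 × 65 × 2.3438 = 114.3 kips.
Tension yield (gross): A_g = 5.875×0.5 = 2.9375 in². φR_n = 0.90 × 50 × 2.9375 = 132.2 kips.
Block shear: shear path 1×[1.625+4×3.6875] = 1×16.375 in, A_gv = 8.1875, A_nv = 1×(16.375 − 4.5×1.1875)×0.5 = 5.5156 in²; tension to near edge: (2 − 0.5×1.1875)×0.5 = 0.70313 in². R_n = min(0.6×65×5.5156, 0.6×50×8.1875) + 1.0×65×0.70313 = min(215.11, 245.63) + 45.703 = 260.81 kips. φR_n = 0.75 × 260.81 = 195.6 kips.
Governing: min(200.3, 265.1, 114.3, 132.2, 195.6) = 114.3 kips → net-section rupture.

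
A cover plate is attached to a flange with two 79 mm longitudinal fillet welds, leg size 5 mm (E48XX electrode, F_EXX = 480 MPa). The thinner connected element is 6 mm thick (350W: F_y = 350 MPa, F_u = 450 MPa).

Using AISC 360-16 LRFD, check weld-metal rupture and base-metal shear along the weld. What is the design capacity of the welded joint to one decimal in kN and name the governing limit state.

120.6 kN (weld metal governs)

Weld metal: throat = 0.707×5 = 3.535 mm, L = 2×79 = 158 mm. φR_n = 0.75 × 0.6 × 480 × 3.535 × 158 = 120.6 kN.
Base metal shear (6 mm plate): yield φR_n = 1.0×0.6×350×6×158 = 199.1 kN; rupture φR_n = 0.75×0.6×450×6×158 = 192.0 kN; take 192.0 kN (rupture).
Governing: min(120.6, 192.0) = 120.6 kN → weld metal.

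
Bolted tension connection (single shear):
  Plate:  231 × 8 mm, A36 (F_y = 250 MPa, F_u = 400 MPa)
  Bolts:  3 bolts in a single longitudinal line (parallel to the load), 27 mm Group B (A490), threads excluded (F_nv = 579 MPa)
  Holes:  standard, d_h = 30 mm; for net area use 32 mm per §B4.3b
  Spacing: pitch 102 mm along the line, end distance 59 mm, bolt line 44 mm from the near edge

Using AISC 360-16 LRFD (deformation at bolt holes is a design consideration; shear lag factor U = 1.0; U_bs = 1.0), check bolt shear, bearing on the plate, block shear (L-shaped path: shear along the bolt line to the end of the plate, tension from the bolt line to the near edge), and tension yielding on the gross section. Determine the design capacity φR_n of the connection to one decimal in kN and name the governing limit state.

Bolt shear: A_b = π(27)²/4 = 572.56 mm². φR_n = 0.75 × 579 × 572.56 × 3 × 1 = 745.9 kN.
Bearing (8 mm plate, F_u = 400 MPa): end bolts L_c = 59 − 30/2 = 44, R_n = min(1.2×44×8×400, 2.4×27×8×400) = 168.96 kN/bolt; interior L_c = 102 − 30 = 72, R_n = 207.36 kN/bolt. φR_n = 0.75 × (1×168.96 + 2×207.36) = 437.8 kN.
Block shear: shear path 1×[59+2×102] = 1×263 mm, A_gv = 2104, A_nv = 1×(263 − 2.5×32)×8 = 1464 mm²; tension to near edge: (44 − 0.5×32)×8 = 224 mm². R_n = min(0.6×400×1464, 0.6×250×2104) + 1.0×400×224 = min(351.36, 315.6) + 89.6 = 405.2 kN. φR_n = 0.75 × 405.2 = 303.9 kN.
Tension yield (gross): A_g = 231×8 = 1848 mm². φR_n = 0.90 × 250 × 1848 = 415.8 kN.
Governing: min(745.9, 437.8, 303.9, 415.8) = 303.9 kN → block shear.

303.9 kN (block shear governs)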